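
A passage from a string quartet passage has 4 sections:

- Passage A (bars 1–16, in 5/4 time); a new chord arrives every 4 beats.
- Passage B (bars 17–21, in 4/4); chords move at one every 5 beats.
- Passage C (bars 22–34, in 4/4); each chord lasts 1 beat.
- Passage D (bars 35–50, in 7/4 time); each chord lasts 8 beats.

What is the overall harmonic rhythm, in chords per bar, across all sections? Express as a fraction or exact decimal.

A: 16 × 5 = 80 beats ÷ 4 = 20 chords.
B: 5 × 4 = 20 beats ÷ 5 = 4 chords.
C: 13 × 4 = 52 beats ÷ 1 = 52 chords.
D: 16 × 7 = 112 beats ÷ 8 = 14 chords.
Overall: 90 chords over 50 bars → 90/50 = 1.8 chords per bar.

1.8 chords per bar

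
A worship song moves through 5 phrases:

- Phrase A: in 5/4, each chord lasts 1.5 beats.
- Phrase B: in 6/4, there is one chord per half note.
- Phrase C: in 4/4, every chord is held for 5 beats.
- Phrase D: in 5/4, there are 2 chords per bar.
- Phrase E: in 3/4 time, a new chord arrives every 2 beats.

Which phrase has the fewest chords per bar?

A: 5 beats/bar ÷ 1.5 beats/chord = 10/3 chords/bar.
B: 6 beats/bar ÷ 2 beats/chord = 3 chords/bar.
C: 4 beats/bar ÷ 5 beats/chord = 0.8 chords/bar.
D: 5 beats/bar ÷ 2.5 beats/chord = 2 chords/bar.
E: 3 beats/bar ÷ 2 beats/chord = 1.5 chords/bar.
Slowest is C at 0.8 chords/bar.

Phrase C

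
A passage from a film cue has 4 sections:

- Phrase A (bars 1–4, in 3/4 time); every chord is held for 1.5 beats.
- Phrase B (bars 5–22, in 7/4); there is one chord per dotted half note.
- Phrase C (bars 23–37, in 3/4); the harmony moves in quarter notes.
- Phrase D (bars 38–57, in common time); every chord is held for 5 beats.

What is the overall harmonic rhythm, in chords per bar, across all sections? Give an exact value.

37/19 chords per bar

A: 4 bars of 3 beats is 12 beats; at 1.5 beats each that's 8 chords.
B: 18 bars of 7 beats is 126 beats; at 3 beats each that's 42 chords.
C: 15 bars of 3 beats is 45 beats; at 1 beat each that's 45 chords.
D: 20 bars of 4 beats is 80 beats; at 5 beats each that's 16 chords.
Overall: 111 chords over 57 bars → 111/57 = 37/19 chords per bar.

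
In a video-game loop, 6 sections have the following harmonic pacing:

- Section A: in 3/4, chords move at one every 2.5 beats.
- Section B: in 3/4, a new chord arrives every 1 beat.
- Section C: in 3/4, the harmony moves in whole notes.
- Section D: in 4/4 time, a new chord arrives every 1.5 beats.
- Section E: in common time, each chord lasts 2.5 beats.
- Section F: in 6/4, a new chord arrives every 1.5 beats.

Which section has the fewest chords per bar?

Section C

A: each chord is 2.5 beats in 3/4, so 1.2 per bar.
B: each chord is 1 beat in 3/4, so 3 per bar.
C: each chord is 4 beats in 3/4, so 0.75 per bar.
D: each chord is 1.5 beats in 4/4, so 8/3 per bar.
E: each chord is 2.5 beats in 4/4, so 1.6 per bar.
F: each chord is 1.5 beats in 6/4, so 4 per bar.
Slowest is C at 0.75 chords/bar.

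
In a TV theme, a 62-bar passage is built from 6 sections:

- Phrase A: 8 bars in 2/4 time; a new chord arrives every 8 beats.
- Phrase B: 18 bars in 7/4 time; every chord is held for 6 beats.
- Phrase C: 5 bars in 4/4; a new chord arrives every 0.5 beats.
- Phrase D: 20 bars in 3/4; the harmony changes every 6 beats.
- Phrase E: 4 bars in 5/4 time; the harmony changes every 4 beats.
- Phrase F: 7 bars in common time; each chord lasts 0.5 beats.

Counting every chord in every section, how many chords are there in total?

134 chords

A has 16 beats and chords last 8 each, so 2 chords.
B has 126 beats and chords last 6 each, so 21 chords.
C has 20 beats and chords last 0.5 each, so 40 chords.
D has 60 beats and chords last 6 each, so 10 chords.
E has 20 beats and chords last 4 each, so 5 chords.
F has 28 beats and chords last 0.5 each, so 56 chords.
Total: 2 + 21 + 40 + 10 + 5 + 56 = 134.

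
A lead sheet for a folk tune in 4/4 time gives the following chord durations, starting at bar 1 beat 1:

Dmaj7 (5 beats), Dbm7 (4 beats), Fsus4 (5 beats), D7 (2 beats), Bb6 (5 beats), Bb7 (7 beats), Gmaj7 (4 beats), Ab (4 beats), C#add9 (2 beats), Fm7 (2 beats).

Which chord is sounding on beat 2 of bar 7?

Bb7

Beat 2 of bar 7 is beat (7−1)×4 + 2 = 26 overall.
Running totals: Dmaj7 ends at 5, Dbm7 ends at 9, Fsus4 ends at 14, D7 ends at 16, Bb6 ends at 21, Bb7 ends at 28.
Beat 26 falls within Bb7.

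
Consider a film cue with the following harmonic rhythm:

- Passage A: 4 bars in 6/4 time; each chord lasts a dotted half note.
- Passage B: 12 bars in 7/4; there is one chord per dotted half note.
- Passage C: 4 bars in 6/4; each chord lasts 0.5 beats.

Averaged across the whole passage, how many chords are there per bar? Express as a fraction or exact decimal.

A: 4 bars of 6 beats is 24 beats; at 3 beats each that's 8 chords.
B: 12 bars of 7 beats is 84 beats; at 3 beats each that's 28 chords.
C: 4 bars of 6 beats is 24 beats; at 0.5 beats each that's 48 chords.
Overall: 84 chords over 20 bars → 84/20 = 4.2 chords per bar.

4.2 chords per bar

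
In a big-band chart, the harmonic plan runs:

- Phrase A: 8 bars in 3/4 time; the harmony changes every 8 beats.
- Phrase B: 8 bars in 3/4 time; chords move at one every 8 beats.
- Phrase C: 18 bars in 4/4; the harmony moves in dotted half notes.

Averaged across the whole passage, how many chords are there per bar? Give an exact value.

15/17 chords per bar

A: 8 bars of 3 beats is 24 beats; at 8 beats each that's 3 chords.
B: 8 bars of 3 beats is 24 beats; at 8 beats each that's 3 chords.
C: 18 bars of 4 beats is 72 beats; at 3 beats each that's 24 chords.
Overall: 30 chords over 34 bars → 30/34 = 15/17 chords per bar.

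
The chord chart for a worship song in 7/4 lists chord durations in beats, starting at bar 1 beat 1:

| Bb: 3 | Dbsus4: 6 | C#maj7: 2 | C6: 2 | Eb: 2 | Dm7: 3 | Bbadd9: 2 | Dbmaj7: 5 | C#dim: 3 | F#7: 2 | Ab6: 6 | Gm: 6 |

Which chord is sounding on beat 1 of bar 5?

F#7

Beat 1 of bar 5 is beat (5−1)×7 + 1 = 29 overall.
Running totals: Bb ends at 3, Dbsus4 ends at 9, C#maj7 ends at 11, C6 ends at 13, Eb ends at 15, Dm7 ends at 18, Bbadd9 ends at 20, Dbmaj7 ends at 25, C#dim ends at 28, F#7 ends at 30.
Beat 29 falls within F#7.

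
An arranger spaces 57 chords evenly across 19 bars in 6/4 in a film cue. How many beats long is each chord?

2 beats

19 bars × 6 beats/bar = 114 beats total.
114 beats ÷ 57 chords = 2 beats per chord.
(That is a half note.)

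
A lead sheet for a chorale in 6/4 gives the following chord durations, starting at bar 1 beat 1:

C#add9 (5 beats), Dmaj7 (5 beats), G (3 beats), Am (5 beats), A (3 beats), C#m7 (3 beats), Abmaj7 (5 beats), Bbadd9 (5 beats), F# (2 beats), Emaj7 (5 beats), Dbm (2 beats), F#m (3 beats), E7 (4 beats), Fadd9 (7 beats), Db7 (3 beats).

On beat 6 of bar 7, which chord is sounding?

Beat 6 of bar 7 is beat (7−1)×6 + 6 = 42 overall.
Running totals: C#add9 ends at 5, Dmaj7 ends at 10, G ends at 13, Am ends at 18, A ends at 21, C#m7 ends at 24, Abmaj7 ends at 29, Bbadd9 ends at 34, F# ends at 36, Emaj7 ends at 41, Dbm ends at 43.
Beat 42 falls within Dbm.

Dbm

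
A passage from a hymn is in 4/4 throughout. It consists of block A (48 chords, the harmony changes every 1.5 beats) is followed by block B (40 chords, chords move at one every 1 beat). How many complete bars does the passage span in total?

A: 48 × 1.5 = 72 beats = 18 bars.
B: 40 × 1 = 40 beats = 10 bars.
Total: 18 + 10 = 28 bars.

28 bars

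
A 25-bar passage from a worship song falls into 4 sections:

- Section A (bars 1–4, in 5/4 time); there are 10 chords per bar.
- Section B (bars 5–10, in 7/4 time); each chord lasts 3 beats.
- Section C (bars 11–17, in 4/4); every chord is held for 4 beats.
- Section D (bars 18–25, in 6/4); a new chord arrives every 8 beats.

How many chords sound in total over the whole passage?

A: 4·5 = 20 beats, 20/0.5 = 40 chords.
B: 6·7 = 42 beats, 42/3 = 14 chords.
C: 7·4 = 28 beats, 28/4 = 7 chords.
D: 8·6 = 48 beats, 48/8 = 6 chords.
Total: 40 + 14 + 7 + 6 = 67.

67 chords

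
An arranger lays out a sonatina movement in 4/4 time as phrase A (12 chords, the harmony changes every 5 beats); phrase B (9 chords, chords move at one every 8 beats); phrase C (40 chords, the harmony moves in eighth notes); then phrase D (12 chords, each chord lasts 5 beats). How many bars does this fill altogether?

A: 12 × 5 = 60 beats = 15 bars.
B: 9 × 8 = 72 beats = 18 bars.
C: 40 × 0.5 = 20 beats = 5 bars.
D: 12 × 5 = 60 beats = 15 bars.
Total: 15 + 18 + 5 + 15 = 53 bars.

53 bars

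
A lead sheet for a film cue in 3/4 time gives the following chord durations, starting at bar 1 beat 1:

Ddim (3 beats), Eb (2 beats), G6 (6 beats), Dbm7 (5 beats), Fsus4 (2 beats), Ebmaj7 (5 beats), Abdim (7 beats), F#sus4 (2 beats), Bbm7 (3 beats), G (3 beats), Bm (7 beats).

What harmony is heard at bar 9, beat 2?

Abdim

Beat 2 of bar 9 is beat (9−1)×3 + 2 = 26 overall.
Running totals: Ddim ends at 3, Eb ends at 5, G6 ends at 11, Dbm7 ends at 16, Fsus4 ends at 18, Ebmaj7 ends at 23, Abdim ends at 30.
Beat 26 falls within Abdim.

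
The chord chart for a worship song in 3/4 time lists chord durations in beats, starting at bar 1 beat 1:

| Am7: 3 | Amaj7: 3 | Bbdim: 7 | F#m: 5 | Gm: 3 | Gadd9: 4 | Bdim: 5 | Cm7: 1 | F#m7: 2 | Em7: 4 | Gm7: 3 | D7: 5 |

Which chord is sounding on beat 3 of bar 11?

F#m7

Beat 3 of bar 11 is beat (11−1)×3 + 3 = 33 overall.
Running totals: Am7 ends at 3, Amaj7 ends at 6, Bbdim ends at 13, F#m ends at 18, Gm ends at 21, Gadd9 ends at 25, Bdim ends at 30, Cm7 ends at 31, F#m7 ends at 33.
Beat 33 falls within F#m7.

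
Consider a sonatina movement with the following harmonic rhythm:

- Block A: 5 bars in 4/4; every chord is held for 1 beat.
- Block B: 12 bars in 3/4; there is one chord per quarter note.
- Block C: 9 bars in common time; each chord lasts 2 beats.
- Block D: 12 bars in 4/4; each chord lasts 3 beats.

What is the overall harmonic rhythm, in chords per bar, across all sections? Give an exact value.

45/19 chords per bar

A: 5 × 4 = 20 beats ÷ 1 = 20 chords.
B: 12 × 3 = 36 beats ÷ 1 = 36 chords.
C: 9 × 4 = 36 beats ÷ 2 = 18 chords.
D: 12 × 4 = 48 beats ÷ 3 = 16 chords.
Overall: 90 chords over 38 bars → 90/38 = 45/19 chords per bar.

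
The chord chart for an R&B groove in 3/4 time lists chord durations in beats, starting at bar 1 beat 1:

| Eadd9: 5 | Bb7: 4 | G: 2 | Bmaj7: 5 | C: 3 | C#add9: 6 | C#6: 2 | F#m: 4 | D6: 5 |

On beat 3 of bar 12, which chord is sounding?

Beat 3 of bar 12 is beat (12−1)×3 + 3 = 36 overall.
Running totals: Eadd9 ends at 5, Bb7 ends at 9, G ends at 11, Bmaj7 ends at 16, C ends at 19, C#add9 ends at 25, C#6 ends at 27, F#m ends at 31, D6 ends at 36.
Beat 36 falls within D6.

D6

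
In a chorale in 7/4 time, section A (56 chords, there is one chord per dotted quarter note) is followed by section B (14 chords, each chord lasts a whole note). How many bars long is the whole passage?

20 bars

A: 56 × 1.5 = 84 beats = 12 bars.
B: 14 × 4 = 56 beats = 8 bars.
Total: 12 + 8 = 20 bars.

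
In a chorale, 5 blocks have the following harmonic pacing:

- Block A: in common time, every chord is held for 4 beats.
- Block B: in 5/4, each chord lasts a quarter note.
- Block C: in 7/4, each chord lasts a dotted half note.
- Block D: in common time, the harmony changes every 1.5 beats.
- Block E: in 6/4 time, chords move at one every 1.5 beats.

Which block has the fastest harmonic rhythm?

A: 4 beats/bar ÷ 4 beats/chord = 1 chord/bar.
B: 5 beats/bar ÷ 1 beat/chord = 5 chords/bar.
C: 7 beats/bar ÷ 3 beats/chord = 7/3 chords/bar.
D: 4 beats/bar ÷ 1.5 beats/chord = 8/3 chords/bar.
E: 6 beats/bar ÷ 1.5 beats/chord = 4 chords/bar.
Fastest is B at 5 chords/bar.

Block B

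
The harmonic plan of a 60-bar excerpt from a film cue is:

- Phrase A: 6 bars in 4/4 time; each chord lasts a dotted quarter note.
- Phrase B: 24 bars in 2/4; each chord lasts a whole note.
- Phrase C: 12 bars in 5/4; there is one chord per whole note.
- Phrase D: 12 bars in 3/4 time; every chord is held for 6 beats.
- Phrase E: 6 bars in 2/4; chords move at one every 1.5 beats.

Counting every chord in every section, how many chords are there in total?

57 chords

A has 24 beats and chords last 1.5 each, so 16 chords.
B has 48 beats and chords last 4 each, so 12 chords.
C has 60 beats and chords last 4 each, so 15 chords.
D has 36 beats and chords last 6 each, so 6 chords.
E has 12 beats and chords last 1.5 each, so 8 chords.
Total: 16 + 12 + 15 + 6 + 8 = 57.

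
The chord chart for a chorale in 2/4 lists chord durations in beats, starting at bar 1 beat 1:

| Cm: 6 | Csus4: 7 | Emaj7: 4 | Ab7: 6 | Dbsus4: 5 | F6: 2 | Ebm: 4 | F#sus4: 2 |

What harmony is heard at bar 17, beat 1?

Beat 1 of bar 17 is beat (17−1)×2 + 1 = 33 overall.
Running totals: Cm ends at 6, Csus4 ends at 13, Emaj7 ends at 17, Ab7 ends at 23, Dbsus4 ends at 28, F6 ends at 30, Ebm ends at 34.
Beat 33 falls within Ebm.

Ebm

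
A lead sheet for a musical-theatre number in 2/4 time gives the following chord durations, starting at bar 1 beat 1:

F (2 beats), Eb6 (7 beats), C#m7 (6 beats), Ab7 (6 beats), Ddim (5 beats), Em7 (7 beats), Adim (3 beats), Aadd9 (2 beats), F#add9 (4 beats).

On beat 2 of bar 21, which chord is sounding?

F#add9

Beat 2 of bar 21 is beat (21−1)×2 + 2 = 42 overall.
Running totals: F ends at 2, Eb6 ends at 9, C#m7 ends at 15, Ab7 ends at 21, Ddim ends at 26, Em7 ends at 33, Adim ends at 36, Aadd9 ends at 38, F#add9 ends at 42.
Beat 42 falls within F#add9.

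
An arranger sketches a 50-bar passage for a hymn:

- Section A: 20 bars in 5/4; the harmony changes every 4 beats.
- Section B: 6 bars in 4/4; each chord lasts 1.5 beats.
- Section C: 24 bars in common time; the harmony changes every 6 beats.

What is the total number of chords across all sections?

57 chords

A has 100 beats and chords last 4 each, so 25 chords.
B has 24 beats and chords last 1.5 each, so 16 chords.
C has 96 beats and chords last 6 each, so 16 chords.
Total: 25 + 16 + 16 = 57.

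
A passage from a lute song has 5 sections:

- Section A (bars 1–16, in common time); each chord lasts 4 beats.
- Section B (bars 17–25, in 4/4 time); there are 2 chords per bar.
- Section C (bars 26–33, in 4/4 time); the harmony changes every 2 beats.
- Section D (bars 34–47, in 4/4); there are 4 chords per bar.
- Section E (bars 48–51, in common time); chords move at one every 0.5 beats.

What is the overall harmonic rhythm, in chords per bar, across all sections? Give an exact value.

A: 16 × 4 = 64 beats ÷ 4 = 16 chords.
B: 9 × 4 = 36 beats ÷ 2 = 18 chords.
C: 8 × 4 = 32 beats ÷ 2 = 16 chords.
D: 14 × 4 = 56 beats ÷ 1 = 56 chords.
E: 4 × 4 = 16 beats ÷ 0.5 = 32 chords.
Overall: 138 chords over 51 bars → 138/51 = 46/17 chords per bar.

46/17 chords per bar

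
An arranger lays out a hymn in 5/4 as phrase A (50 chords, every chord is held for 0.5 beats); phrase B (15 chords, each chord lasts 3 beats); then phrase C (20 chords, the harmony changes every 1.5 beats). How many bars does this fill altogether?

20 bars

A: 50 × 0.5 = 25 beats = 5 bars.
B: 15 × 3 = 45 beats = 9 bars.
C: 20 × 1.5 = 30 beats = 6 bars.
Total: 5 + 9 + 6 = 20 bars.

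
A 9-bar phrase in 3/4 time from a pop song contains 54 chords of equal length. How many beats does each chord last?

9 bars × 3 beats/bar = 27 beats total.
27 beats ÷ 54 chords = 0.5 beats per chord.
(That is an eighth note.)

0.5 beats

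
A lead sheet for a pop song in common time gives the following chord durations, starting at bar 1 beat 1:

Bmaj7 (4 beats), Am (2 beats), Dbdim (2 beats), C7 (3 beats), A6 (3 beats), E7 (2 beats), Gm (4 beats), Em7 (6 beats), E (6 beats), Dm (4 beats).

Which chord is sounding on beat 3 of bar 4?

Beat 3 of bar 4 is beat (4−1)×4 + 3 = 15 overall.
Running totals: Bmaj7 ends at 4, Am ends at 6, Dbdim ends at 8, C7 ends at 11, A6 ends at 14, E7 ends at 16.
Beat 15 falls within E7.

E7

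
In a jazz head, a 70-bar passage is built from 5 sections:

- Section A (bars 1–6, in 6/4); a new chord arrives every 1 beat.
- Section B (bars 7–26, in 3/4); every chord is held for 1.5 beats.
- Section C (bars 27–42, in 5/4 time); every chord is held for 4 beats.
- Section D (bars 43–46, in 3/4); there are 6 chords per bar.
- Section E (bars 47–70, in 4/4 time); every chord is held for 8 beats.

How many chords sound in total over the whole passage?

A has 36 beats and chords last 1 each, so 36 chords.
B has 60 beats and chords last 1.5 each, so 40 chords.
C has 80 beats and chords last 4 each, so 20 chords.
D has 12 beats and chords last 0.5 each, so 24 chords.
E has 96 beats and chords last 8 each, so 12 chords.
Total: 36 + 40 + 20 + 24 + 12 = 132.

132 chords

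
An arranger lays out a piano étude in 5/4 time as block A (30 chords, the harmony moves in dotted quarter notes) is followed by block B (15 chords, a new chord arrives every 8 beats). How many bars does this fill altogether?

33 bars

A: 30 × 1.5 = 45 beats = 9 bars.
B: 15 × 8 = 120 beats = 24 bars.
Total: 9 + 24 = 33 bars.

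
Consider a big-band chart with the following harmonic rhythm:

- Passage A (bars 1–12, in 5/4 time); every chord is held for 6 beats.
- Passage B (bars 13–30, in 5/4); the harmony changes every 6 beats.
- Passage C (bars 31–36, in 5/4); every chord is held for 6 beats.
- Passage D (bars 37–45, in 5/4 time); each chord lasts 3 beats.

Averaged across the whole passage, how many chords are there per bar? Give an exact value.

A: 12 × 5 = 60 beats ÷ 6 = 10 chords.
B: 18 × 5 = 90 beats ÷ 6 = 15 chords.
C: 6 × 5 = 30 beats ÷ 6 = 5 chords.
D: 9 × 5 = 45 beats ÷ 3 = 15 chords.
Overall: 45 chords over 45 bars → 45/45 = 1 chords per bar.

1 chords per bar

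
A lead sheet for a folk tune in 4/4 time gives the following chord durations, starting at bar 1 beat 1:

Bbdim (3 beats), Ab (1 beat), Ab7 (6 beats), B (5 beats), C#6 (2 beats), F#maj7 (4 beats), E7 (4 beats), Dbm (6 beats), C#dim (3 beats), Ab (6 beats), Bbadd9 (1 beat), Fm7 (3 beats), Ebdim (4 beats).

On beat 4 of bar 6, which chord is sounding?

E7

Beat 4 of bar 6 is beat (6−1)×4 + 4 = 24 overall.
Running totals: Bbdim ends at 3, Ab ends at 4, Ab7 ends at 10, B ends at 15, C#6 ends at 17, F#maj7 ends at 21, E7 ends at 25.
Beat 24 falls within E7.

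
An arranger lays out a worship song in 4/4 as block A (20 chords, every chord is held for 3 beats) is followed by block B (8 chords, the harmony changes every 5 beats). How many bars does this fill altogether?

25 bars

A: 20 × 3 = 60 beats = 15 bars.
B: 8 × 5 = 40 beats = 10 bars.
Total: 15 + 10 = 25 bars.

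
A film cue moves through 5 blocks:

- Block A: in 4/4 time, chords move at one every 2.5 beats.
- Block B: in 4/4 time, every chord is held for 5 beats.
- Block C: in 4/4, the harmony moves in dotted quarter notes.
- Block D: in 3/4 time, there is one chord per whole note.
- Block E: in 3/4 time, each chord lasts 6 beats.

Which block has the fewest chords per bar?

Block E

A: 4/2.5 = 1.6 chords/bar.
B: 4/5 = 0.8 chords/bar.
C: 4/1.5 = 8/3 chords/bar.
D: 3/4 = 0.75 chords/bar.
E: 3/6 = 0.5 chords/bar.
Slowest is E at 0.5 chords/bar.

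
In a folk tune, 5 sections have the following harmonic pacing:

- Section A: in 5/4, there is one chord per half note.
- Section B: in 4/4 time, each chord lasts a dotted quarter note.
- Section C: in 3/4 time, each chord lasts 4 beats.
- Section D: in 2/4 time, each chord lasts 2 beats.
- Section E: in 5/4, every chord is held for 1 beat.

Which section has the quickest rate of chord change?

A: 5 beats/bar ÷ 2 beats/chord = 2.5 chords/bar.
B: 4 beats/bar ÷ 1.5 beats/chord = 8/3 chords/bar.
C: 3 beats/bar ÷ 4 beats/chord = 0.75 chords/bar.
D: 2 beats/bar ÷ 2 beats/chord = 1 chord/bar.
E: 5 beats/bar ÷ 1 beat/chord = 5 chords/bar.
Fastest is E at 5 chords/bar.

Section E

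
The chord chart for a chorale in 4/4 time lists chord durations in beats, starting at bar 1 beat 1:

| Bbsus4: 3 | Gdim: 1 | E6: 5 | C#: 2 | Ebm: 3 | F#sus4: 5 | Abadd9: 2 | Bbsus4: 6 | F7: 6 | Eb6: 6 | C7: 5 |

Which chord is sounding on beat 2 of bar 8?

F7

Beat 2 of bar 8 is beat (8−1)×4 + 2 = 30 overall.
Running totals: Bbsus4 ends at 3, Gdim ends at 4, E6 ends at 9, C# ends at 11, Ebm ends at 14, F#sus4 ends at 19, Abadd9 ends at 21, Bbsus4 ends at 27, F7 ends at 33.
Beat 30 falls within F7.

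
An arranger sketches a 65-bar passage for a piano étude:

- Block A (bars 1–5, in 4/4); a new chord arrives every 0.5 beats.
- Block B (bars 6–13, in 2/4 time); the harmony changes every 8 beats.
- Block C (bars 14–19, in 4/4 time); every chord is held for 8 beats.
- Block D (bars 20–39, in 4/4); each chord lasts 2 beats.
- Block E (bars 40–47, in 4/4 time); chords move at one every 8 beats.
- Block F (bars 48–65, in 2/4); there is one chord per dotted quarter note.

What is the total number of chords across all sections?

113 chords

A has 20 beats and chords last 0.5 each, so 40 chords.
B has 16 beats and chords last 8 each, so 2 chords.
C has 24 beats and chords last 8 each, so 3 chords.
D has 80 beats and chords last 2 each, so 40 chords.
E has 32 beats and chords last 8 each, so 4 chords.
F has 36 beats and chords last 1.5 each, so 24 chords.
Total: 40 + 2 + 3 + 40 + 4 + 24 = 113.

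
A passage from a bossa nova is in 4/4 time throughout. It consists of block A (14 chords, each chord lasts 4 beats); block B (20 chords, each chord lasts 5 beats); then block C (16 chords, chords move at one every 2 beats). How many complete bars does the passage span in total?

A: 14 × 4 = 56 beats = 14 bars.
B: 20 × 5 = 100 beats = 25 bars.
C: 16 × 2 = 32 beats = 8 bars.
Total: 14 + 25 + 8 = 47 bars.

47 bars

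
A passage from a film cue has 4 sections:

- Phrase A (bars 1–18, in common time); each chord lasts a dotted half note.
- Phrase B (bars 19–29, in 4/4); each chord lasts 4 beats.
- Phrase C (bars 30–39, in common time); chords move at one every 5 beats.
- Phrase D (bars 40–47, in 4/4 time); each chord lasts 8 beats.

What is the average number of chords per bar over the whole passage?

A: 18 × 4 = 72 beats ÷ 3 = 24 chords.
B: 11 × 4 = 44 beats ÷ 4 = 11 chords.
C: 10 × 4 = 40 beats ÷ 5 = 8 chords.
D: 8 × 4 = 32 beats ÷ 8 = 4 chords.
Overall: 47 chords over 47 bars → 47/47 = 1 chords per bar.

1 chords per bar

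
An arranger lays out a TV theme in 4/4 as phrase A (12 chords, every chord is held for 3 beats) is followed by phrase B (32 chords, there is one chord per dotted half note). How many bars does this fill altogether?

A: 12 × 3 = 36 beats = 9 bars.
B: 32 × 3 = 96 beats = 24 bars.
Total: 9 + 24 = 33 bars.

33 bars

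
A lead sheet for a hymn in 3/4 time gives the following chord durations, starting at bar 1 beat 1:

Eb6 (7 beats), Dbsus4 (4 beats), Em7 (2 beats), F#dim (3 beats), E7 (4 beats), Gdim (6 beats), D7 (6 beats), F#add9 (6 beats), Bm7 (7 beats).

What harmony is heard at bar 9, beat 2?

Gdim

Beat 2 of bar 9 is beat (9−1)×3 + 2 = 26 overall.
Running totals: Eb6 ends at 7, Dbsus4 ends at 11, Em7 ends at 13, F#dim ends at 16, E7 ends at 20, Gdim ends at 26.
Beat 26 falls within Gdim.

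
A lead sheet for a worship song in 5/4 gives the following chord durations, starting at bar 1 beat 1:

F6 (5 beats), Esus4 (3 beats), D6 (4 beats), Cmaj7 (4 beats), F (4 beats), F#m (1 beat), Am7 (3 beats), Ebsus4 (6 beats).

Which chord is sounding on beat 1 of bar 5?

Beat 1 of bar 5 is beat (5−1)×5 + 1 = 21 overall.
Running totals: F6 ends at 5, Esus4 ends at 8, D6 ends at 12, Cmaj7 ends at 16, F ends at 20, F#m ends at 21.
Beat 21 falls within F#m.

F#m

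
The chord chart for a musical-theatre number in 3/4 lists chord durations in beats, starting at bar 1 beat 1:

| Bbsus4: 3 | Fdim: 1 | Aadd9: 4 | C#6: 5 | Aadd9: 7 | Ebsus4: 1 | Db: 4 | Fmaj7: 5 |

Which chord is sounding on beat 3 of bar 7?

Beat 3 of bar 7 is beat (7−1)×3 + 3 = 21 overall.
Running totals: Bbsus4 ends at 3, Fdim ends at 4, Aadd9 ends at 8, C#6 ends at 13, Aadd9 ends at 20, Ebsus4 ends at 21.
Beat 21 falls within Ebsus4.

Ebsus4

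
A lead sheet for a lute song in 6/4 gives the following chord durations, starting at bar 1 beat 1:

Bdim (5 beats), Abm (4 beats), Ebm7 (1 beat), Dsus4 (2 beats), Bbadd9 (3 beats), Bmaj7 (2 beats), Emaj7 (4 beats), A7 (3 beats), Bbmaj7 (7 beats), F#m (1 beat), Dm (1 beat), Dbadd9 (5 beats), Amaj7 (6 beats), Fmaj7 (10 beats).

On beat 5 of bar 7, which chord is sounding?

Beat 5 of bar 7 is beat (7−1)×6 + 5 = 41 overall.
Running totals: Bdim ends at 5, Abm ends at 9, Ebm7 ends at 10, Dsus4 ends at 12, Bbadd9 ends at 15, Bmaj7 ends at 17, Emaj7 ends at 21, A7 ends at 24, Bbmaj7 ends at 31, F#m ends at 32, Dm ends at 33, Dbadd9 ends at 38, Amaj7 ends at 44.
Beat 41 falls within Amaj7.

Amaj7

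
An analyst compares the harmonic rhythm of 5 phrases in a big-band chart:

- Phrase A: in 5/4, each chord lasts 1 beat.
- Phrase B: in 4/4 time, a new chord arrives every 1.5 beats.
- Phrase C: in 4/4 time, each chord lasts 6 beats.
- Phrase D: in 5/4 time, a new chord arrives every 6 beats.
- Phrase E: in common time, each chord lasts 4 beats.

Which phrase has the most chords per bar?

A: 5 beats/bar ÷ 1 beat/chord = 5 chords/bar.
B: 4 beats/bar ÷ 1.5 beats/chord = 8/3 chords/bar.
C: 4 beats/bar ÷ 6 beats/chord = 2/3 chords/bar.
D: 5 beats/bar ÷ 6 beats/chord = 5/6 chords/bar.
E: 4 beats/bar ÷ 4 beats/chord = 1 chord/bar.
Fastest is A at 5 chords/bar.

Phrase A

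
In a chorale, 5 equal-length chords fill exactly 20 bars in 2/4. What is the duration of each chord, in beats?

8 beats

20 bars × 2 beats/bar = 40 beats total.
40 beats ÷ 5 chords = 8 beats per chord.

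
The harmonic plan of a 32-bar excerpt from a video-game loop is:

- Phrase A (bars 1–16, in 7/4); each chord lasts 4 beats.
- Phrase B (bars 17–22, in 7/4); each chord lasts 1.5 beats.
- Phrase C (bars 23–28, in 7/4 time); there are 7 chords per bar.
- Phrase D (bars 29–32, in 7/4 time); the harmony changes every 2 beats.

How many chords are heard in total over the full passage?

A: 16 bars × 7 beats = 112 beats; 4 beats/chord → 28 chords.
B: 6 bars × 7 beats = 42 beats; 1.5 beats/chord → 28 chords.
C: 6 bars × 7 beats = 42 beats; 1 beat/chord → 42 chords.
D: 4 bars × 7 beats = 28 beats; 2 beats/chord → 14 chords.
Total: 28 + 28 + 42 + 14 = 112.

112 chords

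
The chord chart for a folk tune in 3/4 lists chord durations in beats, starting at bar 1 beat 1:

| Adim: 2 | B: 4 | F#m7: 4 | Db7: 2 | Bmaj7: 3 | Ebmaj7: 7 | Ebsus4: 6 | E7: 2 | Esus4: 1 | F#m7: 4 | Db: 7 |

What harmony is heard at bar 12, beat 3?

Beat 3 of bar 12 is beat (12−1)×3 + 3 = 36 overall.
Running totals: Adim ends at 2, B ends at 6, F#m7 ends at 10, Db7 ends at 12, Bmaj7 ends at 15, Ebmaj7 ends at 22, Ebsus4 ends at 28, E7 ends at 30, Esus4 ends at 31, F#m7 ends at 35, Db ends at 42.
Beat 36 falls within Db.

Db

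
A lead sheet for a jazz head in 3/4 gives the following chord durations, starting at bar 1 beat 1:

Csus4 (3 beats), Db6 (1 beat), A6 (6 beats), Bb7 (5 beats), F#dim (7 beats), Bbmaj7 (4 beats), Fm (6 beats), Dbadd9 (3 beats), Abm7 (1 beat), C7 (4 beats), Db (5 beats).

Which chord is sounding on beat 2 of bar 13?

Beat 2 of bar 13 is beat (13−1)×3 + 2 = 38 overall.
Running totals: Csus4 ends at 3, Db6 ends at 4, A6 ends at 10, Bb7 ends at 15, F#dim ends at 22, Bbmaj7 ends at 26, Fm ends at 32, Dbadd9 ends at 35, Abm7 ends at 36, C7 ends at 40.
Beat 38 falls within C7.

C7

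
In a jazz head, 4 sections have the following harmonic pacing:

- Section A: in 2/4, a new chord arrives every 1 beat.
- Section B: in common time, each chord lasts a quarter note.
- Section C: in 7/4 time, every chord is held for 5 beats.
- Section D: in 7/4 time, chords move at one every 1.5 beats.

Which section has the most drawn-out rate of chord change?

Section C

A: 2 beats/bar ÷ 1 beat/chord = 2 chords/bar.
B: 4 beats/bar ÷ 1 beat/chord = 4 chords/bar.
C: 7 beats/bar ÷ 5 beats/chord = 1.4 chords/bar.
D: 7 beats/bar ÷ 1.5 beats/chord = 14/3 chords/bar.
Slowest is C at 1.4 chords/bar.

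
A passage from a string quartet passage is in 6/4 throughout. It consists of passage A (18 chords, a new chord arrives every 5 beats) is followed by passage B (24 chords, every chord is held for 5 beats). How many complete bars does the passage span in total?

A: 18 × 5 = 90 beats = 15 bars.
B: 24 × 5 = 120 beats = 20 bars.
Total: 15 + 20 = 35 bars.

35 bars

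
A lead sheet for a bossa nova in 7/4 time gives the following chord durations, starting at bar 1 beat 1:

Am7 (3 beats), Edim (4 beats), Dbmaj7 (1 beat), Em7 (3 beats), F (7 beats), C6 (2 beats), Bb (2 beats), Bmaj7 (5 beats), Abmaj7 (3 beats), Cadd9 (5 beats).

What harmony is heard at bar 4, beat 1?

Beat 1 of bar 4 is beat (4−1)×7 + 1 = 22 overall.
Running totals: Am7 ends at 3, Edim ends at 7, Dbmaj7 ends at 8, Em7 ends at 11, F ends at 18, C6 ends at 20, Bb ends at 22.
Beat 22 falls within Bb.

Bb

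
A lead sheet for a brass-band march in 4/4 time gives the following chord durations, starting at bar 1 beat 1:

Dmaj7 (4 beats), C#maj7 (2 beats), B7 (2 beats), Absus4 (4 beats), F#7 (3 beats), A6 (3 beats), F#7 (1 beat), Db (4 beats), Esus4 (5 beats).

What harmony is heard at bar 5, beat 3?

Beat 3 of bar 5 is beat (5−1)×4 + 3 = 19 overall.
Running totals: Dmaj7 ends at 4, C#maj7 ends at 6, B7 ends at 8, Absus4 ends at 12, F#7 ends at 15, A6 ends at 18, F#7 ends at 19.
Beat 19 falls within F#7.

F#7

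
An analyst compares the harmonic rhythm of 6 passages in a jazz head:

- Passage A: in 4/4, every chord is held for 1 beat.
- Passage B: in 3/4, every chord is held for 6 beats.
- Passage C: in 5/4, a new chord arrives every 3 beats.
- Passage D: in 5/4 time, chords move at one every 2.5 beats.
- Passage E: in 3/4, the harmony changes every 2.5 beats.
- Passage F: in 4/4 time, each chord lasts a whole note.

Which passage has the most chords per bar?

Passage A

A: 4 beats/bar ÷ 1 beat/chord = 4 chords/bar.
B: 3 beats/bar ÷ 6 beats/chord = 0.5 chords/bar.
C: 5 beats/bar ÷ 3 beats/chord = 5/3 chords/bar.
D: 5 beats/bar ÷ 2.5 beats/chord = 2 chords/bar.
E: 3 beats/bar ÷ 2.5 beats/chord = 1.2 chords/bar.
F: 4 beats/bar ÷ 4 beats/chord = 1 chord/bar.
Fastest is A at 4 chords/bar.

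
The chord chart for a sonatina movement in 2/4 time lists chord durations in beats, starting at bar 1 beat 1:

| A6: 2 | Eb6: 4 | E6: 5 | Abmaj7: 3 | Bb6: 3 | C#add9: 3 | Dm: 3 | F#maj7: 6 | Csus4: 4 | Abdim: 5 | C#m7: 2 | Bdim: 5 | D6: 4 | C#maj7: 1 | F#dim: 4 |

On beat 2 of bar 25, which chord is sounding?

Beat 2 of bar 25 is beat (25−1)×2 + 2 = 50 overall.
Running totals: A6 ends at 2, Eb6 ends at 6, E6 ends at 11, Abmaj7 ends at 14, Bb6 ends at 17, C#add9 ends at 20, Dm ends at 23, F#maj7 ends at 29, Csus4 ends at 33, Abdim ends at 38, C#m7 ends at 40, Bdim ends at 45, D6 ends at 49, C#maj7 ends at 50.
Beat 50 falls within C#maj7.

C#maj7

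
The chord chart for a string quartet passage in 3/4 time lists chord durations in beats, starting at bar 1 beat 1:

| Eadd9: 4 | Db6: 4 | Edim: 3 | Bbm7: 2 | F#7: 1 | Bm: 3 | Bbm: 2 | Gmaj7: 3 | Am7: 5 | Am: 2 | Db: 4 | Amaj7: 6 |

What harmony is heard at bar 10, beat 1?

Am

Beat 1 of bar 10 is beat (10−1)×3 + 1 = 28 overall.
Running totals: Eadd9 ends at 4, Db6 ends at 8, Edim ends at 11, Bbm7 ends at 13, F#7 ends at 14, Bm ends at 17, Bbm ends at 19, Gmaj7 ends at 22, Am7 ends at 27, Am ends at 29.
Beat 28 falls within Am.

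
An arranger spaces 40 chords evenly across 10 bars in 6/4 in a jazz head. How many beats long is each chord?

1.5 beats

10 bars × 6 beats/bar = 60 beats total.
60 beats ÷ 40 chords = 1.5 beats per chord.
(That is a dotted quarter note.)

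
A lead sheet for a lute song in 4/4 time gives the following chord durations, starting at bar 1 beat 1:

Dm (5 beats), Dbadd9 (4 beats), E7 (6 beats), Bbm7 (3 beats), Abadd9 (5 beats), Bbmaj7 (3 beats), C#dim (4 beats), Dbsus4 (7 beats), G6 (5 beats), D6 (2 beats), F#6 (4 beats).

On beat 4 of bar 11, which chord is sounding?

D6

Beat 4 of bar 11 is beat (11−1)×4 + 4 = 44 overall.
Running totals: Dm ends at 5, Dbadd9 ends at 9, E7 ends at 15, Bbm7 ends at 18, Abadd9 ends at 23, Bbmaj7 ends at 26, C#dim ends at 30, Dbsus4 ends at 37, G6 ends at 42, D6 ends at 44.
Beat 44 falls within D6.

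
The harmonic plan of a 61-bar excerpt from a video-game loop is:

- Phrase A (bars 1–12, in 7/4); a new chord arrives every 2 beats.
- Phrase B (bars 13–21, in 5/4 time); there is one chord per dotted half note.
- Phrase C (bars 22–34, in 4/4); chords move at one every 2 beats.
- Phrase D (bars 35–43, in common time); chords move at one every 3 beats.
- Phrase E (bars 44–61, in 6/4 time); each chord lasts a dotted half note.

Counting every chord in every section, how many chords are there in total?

A has 84 beats and chords last 2 each, so 42 chords.
B has 45 beats and chords last 3 each, so 15 chords.
C has 52 beats and chords last 2 each, so 26 chords.
D has 36 beats and chords last 3 each, so 12 chords.
E has 108 beats and chords last 3 each, so 36 chords.
Total: 42 + 15 + 26 + 12 + 36 = 131.

131 chords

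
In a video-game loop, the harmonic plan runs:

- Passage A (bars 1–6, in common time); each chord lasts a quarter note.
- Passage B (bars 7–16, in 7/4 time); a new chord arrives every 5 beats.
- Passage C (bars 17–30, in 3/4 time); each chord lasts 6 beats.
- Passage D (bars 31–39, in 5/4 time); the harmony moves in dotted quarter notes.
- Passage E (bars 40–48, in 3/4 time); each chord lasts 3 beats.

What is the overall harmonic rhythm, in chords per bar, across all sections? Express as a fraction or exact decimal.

A: 6 bars of 4 beats is 24 beats; at 1 beat each that's 24 chords.
B: 10 bars of 7 beats is 70 beats; at 5 beats each that's 14 chords.
C: 14 bars of 3 beats is 42 beats; at 6 beats each that's 7 chords.
D: 9 bars of 5 beats is 45 beats; at 1.5 beats each that's 30 chords.
E: 9 bars of 3 beats is 27 beats; at 3 beats each that's 9 chords.
Overall: 84 chords over 48 bars → 84/48 = 1.75 chords per bar.

1.75 chords per bar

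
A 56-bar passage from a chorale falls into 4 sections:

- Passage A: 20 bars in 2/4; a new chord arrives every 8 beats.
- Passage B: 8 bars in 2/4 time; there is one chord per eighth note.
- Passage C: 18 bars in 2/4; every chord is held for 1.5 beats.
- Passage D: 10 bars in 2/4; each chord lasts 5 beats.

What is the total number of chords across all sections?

65 chords

A: 20 bars × 2 beats = 40 beats; 8 beats/chord → 5 chords.
B: 8 bars × 2 beats = 16 beats; 0.5 beats/chord → 32 chords.
C: 18 bars × 2 beats = 36 beats; 1.5 beats/chord → 24 chords.
D: 10 bars × 2 beats = 20 beats; 5 beats/chord → 4 chords.
Total: 5 + 32 + 24 + 4 = 65.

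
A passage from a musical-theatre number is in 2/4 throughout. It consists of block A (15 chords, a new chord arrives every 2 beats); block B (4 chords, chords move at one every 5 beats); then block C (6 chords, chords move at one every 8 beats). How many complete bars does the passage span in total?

49 bars

A: 15 × 2 = 30 beats = 15 bars.
B: 4 × 5 = 20 beats = 10 bars.
C: 6 × 8 = 48 beats = 24 bars.
Total: 15 + 10 + 24 = 49 bars.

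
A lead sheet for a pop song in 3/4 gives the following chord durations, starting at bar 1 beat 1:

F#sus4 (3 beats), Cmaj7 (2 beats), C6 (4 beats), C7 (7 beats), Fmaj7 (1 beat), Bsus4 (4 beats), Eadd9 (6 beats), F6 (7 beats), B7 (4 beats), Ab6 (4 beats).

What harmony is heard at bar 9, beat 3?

Eadd9

Beat 3 of bar 9 is beat (9−1)×3 + 3 = 27 overall.
Running totals: F#sus4 ends at 3, Cmaj7 ends at 5, C6 ends at 9, C7 ends at 16, Fmaj7 ends at 17, Bsus4 ends at 21, Eadd9 ends at 27.
Beat 27 falls within Eadd9.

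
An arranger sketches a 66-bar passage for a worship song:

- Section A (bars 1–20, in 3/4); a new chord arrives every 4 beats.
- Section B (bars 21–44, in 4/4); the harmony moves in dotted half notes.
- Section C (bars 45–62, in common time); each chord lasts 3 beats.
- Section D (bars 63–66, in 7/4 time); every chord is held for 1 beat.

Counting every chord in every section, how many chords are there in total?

A: 20·3 = 60 beats, 60/4 = 15 chords.
B: 24·4 = 96 beats, 96/3 = 32 chords.
C: 18·4 = 72 beats, 72/3 = 24 chords.
D: 4·7 = 28 beats, 28/1 = 28 chords.
Total: 15 + 32 + 24 + 28 = 99.

99 chords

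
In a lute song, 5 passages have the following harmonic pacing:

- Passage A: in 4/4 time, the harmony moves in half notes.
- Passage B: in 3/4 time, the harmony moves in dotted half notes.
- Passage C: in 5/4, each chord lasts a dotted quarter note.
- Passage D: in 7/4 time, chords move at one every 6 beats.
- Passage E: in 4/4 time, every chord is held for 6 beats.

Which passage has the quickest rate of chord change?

A: 4/2 = 2 chords/bar.
B: 3/3 = 1 chord/bar.
C: 5/1.5 = 10/3 chords/bar.
D: 7/6 = 7/6 chords/bar.
E: 4/6 = 2/3 chords/bar.
Fastest is C at 10/3 chords/bar.

Passage C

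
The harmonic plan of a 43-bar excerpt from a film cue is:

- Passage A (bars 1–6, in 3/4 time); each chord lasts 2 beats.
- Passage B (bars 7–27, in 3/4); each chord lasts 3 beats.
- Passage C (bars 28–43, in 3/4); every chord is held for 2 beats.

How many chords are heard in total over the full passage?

A: 6 bars × 3 beats = 18 beats; 2 beats/chord → 9 chords.
B: 21 bars × 3 beats = 63 beats; 3 beats/chord → 21 chords.
C: 16 bars × 3 beats = 48 beats; 2 beats/chord → 24 chords.
Total: 9 + 21 + 24 = 54.

54 chords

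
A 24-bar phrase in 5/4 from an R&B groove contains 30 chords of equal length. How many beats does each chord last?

4 beats

24 bars × 5 beats/bar = 120 beats total.
120 beats ÷ 30 chords = 4 beats per chord.
(That is a whole note.)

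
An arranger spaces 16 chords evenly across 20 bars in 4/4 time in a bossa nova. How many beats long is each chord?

20 bars × 4 beats/bar = 80 beats total.
80 beats ÷ 16 chords = 5 beats per chord.

5 beats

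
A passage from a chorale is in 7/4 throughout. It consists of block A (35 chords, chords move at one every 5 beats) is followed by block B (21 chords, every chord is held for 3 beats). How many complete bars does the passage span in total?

34 bars

A: 35 × 5 = 175 beats = 25 bars.
B: 21 × 3 = 63 beats = 9 bars.
Total: 25 + 9 = 34 bars.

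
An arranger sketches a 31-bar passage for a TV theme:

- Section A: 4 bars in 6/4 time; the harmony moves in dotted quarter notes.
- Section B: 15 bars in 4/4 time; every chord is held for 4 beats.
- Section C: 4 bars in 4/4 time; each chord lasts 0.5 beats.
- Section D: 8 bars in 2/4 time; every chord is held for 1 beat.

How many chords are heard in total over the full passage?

79 chords

A: 4·6 = 24 beats, 24/1.5 = 16 chords.
B: 15·4 = 60 beats, 60/4 = 15 chords.
C: 4·4 = 16 beats, 16/0.5 = 32 chords.
D: 8·2 = 16 beats, 16/1 = 16 chords.
Total: 16 + 15 + 32 + 16 = 79.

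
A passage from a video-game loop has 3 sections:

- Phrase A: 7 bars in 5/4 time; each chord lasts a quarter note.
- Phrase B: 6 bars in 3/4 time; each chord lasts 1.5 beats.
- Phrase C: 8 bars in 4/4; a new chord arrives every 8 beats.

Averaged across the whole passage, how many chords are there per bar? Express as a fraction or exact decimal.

17/7 chords per bar

A: 7 bars of 5 beats is 35 beats; at 1 beat each that's 35 chords.
B: 6 bars of 3 beats is 18 beats; at 1.5 beats each that's 12 chords.
C: 8 bars of 4 beats is 32 beats; at 8 beats each that's 4 chords.
Overall: 51 chords over 21 bars → 51/21 = 17/7 chords per bar.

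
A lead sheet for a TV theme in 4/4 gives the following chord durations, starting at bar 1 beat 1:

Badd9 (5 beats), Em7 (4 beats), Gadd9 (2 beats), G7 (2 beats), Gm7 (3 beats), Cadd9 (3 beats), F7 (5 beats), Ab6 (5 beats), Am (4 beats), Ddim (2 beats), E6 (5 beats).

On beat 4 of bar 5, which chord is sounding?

Beat 4 of bar 5 is beat (5−1)×4 + 4 = 20 overall.
Running totals: Badd9 ends at 5, Em7 ends at 9, Gadd9 ends at 11, G7 ends at 13, Gm7 ends at 16, Cadd9 ends at 19, F7 ends at 24.
Beat 20 falls within F7.

F7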